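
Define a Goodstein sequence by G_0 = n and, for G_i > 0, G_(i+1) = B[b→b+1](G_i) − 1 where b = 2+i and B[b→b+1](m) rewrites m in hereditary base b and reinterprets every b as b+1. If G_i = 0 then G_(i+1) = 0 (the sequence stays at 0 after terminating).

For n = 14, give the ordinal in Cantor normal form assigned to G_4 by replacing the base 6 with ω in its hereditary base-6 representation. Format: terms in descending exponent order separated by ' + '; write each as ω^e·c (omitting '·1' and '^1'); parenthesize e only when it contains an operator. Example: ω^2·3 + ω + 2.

[0] 14 ≡ 2^(2 + 1) + 2^2 + 2 (base 2). Lift 3: 111. −1: 110.
[1] 110 ≡ 3^(3 + 1) + 3^3 + 2 (base 3). Lift 4: 1282. −1: 1281.
[2] 1281 ≡ 4^(4 + 1) + 4^4 + 1 (base 4). Lift 5: 18751. −1: 18750.
[3] 18750 ≡ 5^(5 + 1) + 5^5 (base 5). Lift 6: 326592. −1: 326591.
[4] 326591 ≡ 6^(6 + 1) + 5·6^5 + 5·6^4 + 5·6^3 + 5·6^2 + 5·6 + 5 (base 6). Lift 7: 5862841. −1: 5862840.

ω^(ω + 1) + ω^5·5 + ω^4·5 + ω^3·5 + ω^2·5 + ω·5 + 5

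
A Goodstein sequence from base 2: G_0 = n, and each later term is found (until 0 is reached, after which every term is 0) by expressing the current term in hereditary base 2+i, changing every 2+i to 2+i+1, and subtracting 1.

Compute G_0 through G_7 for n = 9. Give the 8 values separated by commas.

9, 81, 1023, 9842, 140743, 2471826, 50333399, 1162263921

G_0 = 9. HB_2(9) = 2^(2 + 1) + 1. Bump = 82. G_1 = 81.
G_1 = 81. HB_3(81) = 3^(3 + 1). Bump = 1024. G_2 = 1023.
G_2 = 1023. HB_4(1023) = 3·4^4 + 3·4^3 + 3·4^2 + 3·4 + 3. Bump = 9843. G_3 = 9842.
G_3 = 9842. HB_5(9842) = 3·5^5 + 3·5^3 + 3·5^2 + 3·5 + 2. Bump = 140744. G_4 = 140743.
G_4 = 140743. HB_6(140743) = 3·6^6 + 3·6^3 + 3·6^2 + 3·6 + 1. Bump = 2471827. G_5 = 2471826.
G_5 = 2471826. HB_7(2471826) = 3·7^7 + 3·7^3 + 3·7^2 + 3·7. Bump = 50333400. G_6 = 50333399.
G_6 = 50333399. HB_8(50333399) = 3·8^8 + 3·8^3 + 3·8^2 + 2·8 + 7. Bump = 1162263922. G_7 = 1162263921.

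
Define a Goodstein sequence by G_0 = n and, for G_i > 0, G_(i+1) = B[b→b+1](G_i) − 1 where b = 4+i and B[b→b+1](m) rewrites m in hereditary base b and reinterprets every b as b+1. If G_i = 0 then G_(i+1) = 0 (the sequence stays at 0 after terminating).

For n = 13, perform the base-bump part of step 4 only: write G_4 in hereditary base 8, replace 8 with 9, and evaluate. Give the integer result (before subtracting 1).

21

G_0=13  [base 4] 3·4 + 1  →[4↦5]→  3·5 + 1 = 16  −1 ⇒ G_1=15
G_1=15  [base 5] 3·5  →[5↦6]→  3·6 = 18  −1 ⇒ G_2=17
G_2=17  [base 6] 2·6 + 5  →[6↦7]→  2·7 + 5 = 19  −1 ⇒ G_3=18
G_3=18  [base 7] 2·7 + 4  →[7↦8]→  2·8 + 4 = 20  −1 ⇒ G_4=19
G_4=19  [base 8] 2·8 + 3  →[8↦9]→  2·9 + 3 = 21  −1 ⇒ G_5=20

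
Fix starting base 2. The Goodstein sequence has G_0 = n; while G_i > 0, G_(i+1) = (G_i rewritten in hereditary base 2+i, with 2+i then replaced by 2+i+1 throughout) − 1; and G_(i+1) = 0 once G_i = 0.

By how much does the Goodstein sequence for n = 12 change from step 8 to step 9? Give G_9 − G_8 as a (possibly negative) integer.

base 2: 12 = 2^(2 + 1) + 2^2; at 3: 3^(3 + 1) + 3^3 = 108; next = 107
base 3: 107 = 3^(3 + 1) + 2·3^2 + 2·3 + 2; at 4: 4^(4 + 1) + 2·4^2 + 2·4 + 2 = 1066; next = 1065
base 4: 1065 = 4^(4 + 1) + 2·4^2 + 2·4 + 1; at 5: 5^(5 + 1) + 2·5^2 + 2·5 + 1 = 15686; next = 15685
base 5: 15685 = 5^(5 + 1) + 2·5^2 + 2·5; at 6: 6^(6 + 1) + 2·6^2 + 2·6 = 280020; next = 280019
base 6: 280019 = 6^(6 + 1) + 2·6^2 + 6 + 5; at 7: 7^(7 + 1) + 2·7^2 + 7 + 5 = 5764911; next = 5764910
base 7: 5764910 = 7^(7 + 1) + 2·7^2 + 7 + 4; at 8: 8^(8 + 1) + 2·8^2 + 8 + 4 = 134217868; next = 134217867
base 8: 134217867 = 8^(8 + 1) + 2·8^2 + 8 + 3; at 9: 9^(9 + 1) + 2·9^2 + 9 + 3 = 3486784575; next = 3486784574
base 9: 3486784574 = 9^(9 + 1) + 2·9^2 + 9 + 2; at 10: 10^(10 + 1) + 2·10^2 + 10 + 2 = 100000000212; next = 100000000211
base 10: 100000000211 = 10^(10 + 1) + 2·10^2 + 10 + 1; at 11: 11^(11 + 1) + 2·11^2 + 11 + 1 = 3138428376975; next = 3138428376974

3038428376763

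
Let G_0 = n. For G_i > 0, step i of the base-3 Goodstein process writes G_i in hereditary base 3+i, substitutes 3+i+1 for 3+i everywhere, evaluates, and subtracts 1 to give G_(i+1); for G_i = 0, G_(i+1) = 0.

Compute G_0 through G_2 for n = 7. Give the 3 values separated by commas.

7, 8, 9

base 3: 7 = 2·3 + 1; at 4: 2·4 + 1 = 9; next = 8
base 4: 8 = 2·4; at 5: 2·5 = 10; next = 9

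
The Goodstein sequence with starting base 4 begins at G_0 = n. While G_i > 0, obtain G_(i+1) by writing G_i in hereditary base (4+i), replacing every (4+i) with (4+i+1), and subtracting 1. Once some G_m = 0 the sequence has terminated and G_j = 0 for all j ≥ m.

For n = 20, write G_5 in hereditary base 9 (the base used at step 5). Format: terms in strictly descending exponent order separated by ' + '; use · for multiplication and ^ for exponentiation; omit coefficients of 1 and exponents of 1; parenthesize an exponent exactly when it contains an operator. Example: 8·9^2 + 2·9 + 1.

i=0: 20 = 4^2 + 4 (b=4); 4→5: 5^2 + 5 = 30; 30−1 = 29
i=1: 29 = 5^2 + 4 (b=5); 5→6: 6^2 + 4 = 40; 40−1 = 39
i=2: 39 = 6^2 + 3 (b=6); 6→7: 7^2 + 3 = 52; 52−1 = 51
i=3: 51 = 7^2 + 2 (b=7); 7→8: 8^2 + 2 = 66; 66−1 = 65
i=4: 65 = 8^2 + 1 (b=8); 8→9: 9^2 + 1 = 82; 82−1 = 81
i=5: 81 = 9^2 (b=9); 9→10: 10^2 = 100; 100−1 = 99

9^2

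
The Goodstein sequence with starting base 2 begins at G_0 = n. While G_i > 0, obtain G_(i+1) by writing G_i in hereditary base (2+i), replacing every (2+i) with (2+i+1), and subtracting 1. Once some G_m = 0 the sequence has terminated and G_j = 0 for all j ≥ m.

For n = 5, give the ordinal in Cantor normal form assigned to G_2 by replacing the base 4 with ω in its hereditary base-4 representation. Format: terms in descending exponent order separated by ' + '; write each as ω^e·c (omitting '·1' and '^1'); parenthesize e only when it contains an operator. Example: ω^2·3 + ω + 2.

G_0=5  [base 2] 2^2 + 1  →[2↦3]→  3^3 + 1 = 28  −1 ⇒ G_1=27
G_1=27  [base 3] 3^3  →[3↦4]→  4^4 = 256  −1 ⇒ G_2=255
G_2=255  [base 4] 3·4^3 + 3·4^2 + 3·4 + 3  →[4↦5]→  3·5^3 + 3·5^2 + 3·5 + 3 = 468  −1 ⇒ G_3=467

ω^3·3 + ω^2·3 + ω·3 + 3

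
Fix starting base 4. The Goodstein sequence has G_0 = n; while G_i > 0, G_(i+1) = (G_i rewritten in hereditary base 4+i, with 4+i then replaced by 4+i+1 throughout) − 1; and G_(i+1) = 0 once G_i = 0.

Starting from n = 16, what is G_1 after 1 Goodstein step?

24

step 0: 16 = 4^2; sub 5 for 4: 5^2; = 25; G_1 = 25−1 = 24
step 1: 24 = 4·5 + 4; sub 6 for 5: 4·6 + 4; = 28; G_2 = 28−1 = 27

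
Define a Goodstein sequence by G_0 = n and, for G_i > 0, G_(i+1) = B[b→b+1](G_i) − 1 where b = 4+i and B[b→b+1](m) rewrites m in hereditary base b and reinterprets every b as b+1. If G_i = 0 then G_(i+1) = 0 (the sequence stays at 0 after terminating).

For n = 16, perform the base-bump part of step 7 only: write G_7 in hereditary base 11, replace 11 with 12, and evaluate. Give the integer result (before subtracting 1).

44

[0] 16 ≡ 4^2 (base 4). Lift 5: 25. −1: 24.
[1] 24 ≡ 4·5 + 4 (base 5). Lift 6: 28. −1: 27.
[2] 27 ≡ 4·6 + 3 (base 6). Lift 7: 31. −1: 30.
[3] 30 ≡ 4·7 + 2 (base 7). Lift 8: 34. −1: 33.
[4] 33 ≡ 4·8 + 1 (base 8). Lift 9: 37. −1: 36.
[5] 36 ≡ 4·9 (base 9). Lift 10: 40. −1: 39.
[6] 39 ≡ 3·10 + 9 (base 10). Lift 11: 42. −1: 41.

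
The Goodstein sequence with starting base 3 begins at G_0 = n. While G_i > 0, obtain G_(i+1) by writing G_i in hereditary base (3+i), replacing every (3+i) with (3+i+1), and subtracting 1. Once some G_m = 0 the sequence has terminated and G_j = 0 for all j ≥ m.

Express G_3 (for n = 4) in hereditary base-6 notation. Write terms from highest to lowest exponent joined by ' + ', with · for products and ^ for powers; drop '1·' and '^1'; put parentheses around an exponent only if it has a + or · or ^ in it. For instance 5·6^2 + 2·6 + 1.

base 3: 4 = 3 + 1; at 4: 4 + 1 = 5; next = 4
base 4: 4 = 4; at 5: 5 = 5; next = 4
base 5: 4 = 4; at 6: 4 = 4; next = 3
base 6: 3 = 3; at 7: 3 = 3; next = 2

3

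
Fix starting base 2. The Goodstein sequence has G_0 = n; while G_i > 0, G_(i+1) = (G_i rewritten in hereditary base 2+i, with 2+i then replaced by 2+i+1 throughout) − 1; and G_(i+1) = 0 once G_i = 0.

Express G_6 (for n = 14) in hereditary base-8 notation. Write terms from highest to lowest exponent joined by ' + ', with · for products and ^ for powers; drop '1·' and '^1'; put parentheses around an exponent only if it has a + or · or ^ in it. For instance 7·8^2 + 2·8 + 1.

step 0: 14 = 2^(2 + 1) + 2^2 + 2; sub 3 for 2: 3^(3 + 1) + 3^3 + 3; = 111; G_1 = 111−1 = 110
step 1: 110 = 3^(3 + 1) + 3^3 + 2; sub 4 for 3: 4^(4 + 1) + 4^4 + 2; = 1282; G_2 = 1282−1 = 1281
step 2: 1281 = 4^(4 + 1) + 4^4 + 1; sub 5 for 4: 5^(5 + 1) + 5^5 + 1; = 18751; G_3 = 18751−1 = 18750
step 3: 18750 = 5^(5 + 1) + 5^5; sub 6 for 5: 6^(6 + 1) + 6^6; = 326592; G_4 = 326592−1 = 326591
step 4: 326591 = 6^(6 + 1) + 5·6^5 + 5·6^4 + 5·6^3 + 5·6^2 + 5·6 + 5; sub 7 for 6: 7^(7 + 1) + 5·7^5 + 5·7^4 + 5·7^3 + 5·7^2 + 5·7 + 5; = 5862841; G_5 = 5862841−1 = 5862840
step 5: 5862840 = 7^(7 + 1) + 5·7^5 + 5·7^4 + 5·7^3 + 5·7^2 + 5·7 + 4; sub 8 for 7: 8^(8 + 1) + 5·8^5 + 5·8^4 + 5·8^3 + 5·8^2 + 5·8 + 4; = 134404972; G_6 = 134404972−1 = 134404971
step 6: 134404971 = 8^(8 + 1) + 5·8^5 + 5·8^4 + 5·8^3 + 5·8^2 + 5·8 + 3; sub 9 for 8: 9^(9 + 1) + 5·9^5 + 5·9^4 + 5·9^3 + 5·9^2 + 5·9 + 3; = 3487116549; G_7 = 3487116549−1 = 3487116548

8^(8 + 1) + 5·8^5 + 5·8^4 + 5·8^3 + 5·8^2 + 5·8 + 3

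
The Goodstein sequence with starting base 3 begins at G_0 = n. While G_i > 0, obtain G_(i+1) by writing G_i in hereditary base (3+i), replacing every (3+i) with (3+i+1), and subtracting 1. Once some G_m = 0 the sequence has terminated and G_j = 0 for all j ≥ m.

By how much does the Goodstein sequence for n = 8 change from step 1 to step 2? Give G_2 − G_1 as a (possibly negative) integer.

step 0: 8 = 2·3 + 2; sub 4 for 3: 2·4 + 2; = 10; G_1 = 10−1 = 9
step 1: 9 = 2·4 + 1; sub 5 for 4: 2·5 + 1; = 11; G_2 = 11−1 = 10

1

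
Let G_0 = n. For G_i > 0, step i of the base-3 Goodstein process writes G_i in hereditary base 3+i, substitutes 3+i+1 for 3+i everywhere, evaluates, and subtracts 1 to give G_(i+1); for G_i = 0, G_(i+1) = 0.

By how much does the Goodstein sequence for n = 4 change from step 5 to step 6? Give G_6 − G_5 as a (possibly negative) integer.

-1

G_0 = 4. HB_3(4) = 3 + 1. Bump = 5. G_1 = 4.
G_1 = 4. HB_4(4) = 4. Bump = 5. G_2 = 4.
G_2 = 4. HB_5(4) = 4. Bump = 4. G_3 = 3.
G_3 = 3. HB_6(3) = 3. Bump = 3. G_4 = 2.
G_4 = 2. HB_7(2) = 2. Bump = 2. G_5 = 1.
G_5 = 1. HB_8(1) = 1. Bump = 1. G_6 = 0.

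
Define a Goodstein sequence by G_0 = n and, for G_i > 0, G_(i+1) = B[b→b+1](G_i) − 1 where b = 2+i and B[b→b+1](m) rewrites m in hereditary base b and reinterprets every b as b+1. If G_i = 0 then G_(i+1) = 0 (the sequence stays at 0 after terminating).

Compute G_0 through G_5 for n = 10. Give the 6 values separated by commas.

10, 83, 1025, 15625, 279935, 4215754

base 2: 10 = 2^(2 + 1) + 2; at 3: 3^(3 + 1) + 3 = 84; next = 83
base 3: 83 = 3^(3 + 1) + 2; at 4: 4^(4 + 1) + 2 = 1026; next = 1025
base 4: 1025 = 4^(4 + 1) + 1; at 5: 5^(5 + 1) + 1 = 15626; next = 15625
base 5: 15625 = 5^(5 + 1); at 6: 6^(6 + 1) = 279936; next = 279935
base 6: 279935 = 5·6^6 + 5·6^5 + 5·6^4 + 5·6^3 + 5·6^2 + 5·6 + 5; at 7: 5·7^7 + 5·7^5 + 5·7^4 + 5·7^3 + 5·7^2 + 5·7 + 5 = 4215755; next = 4215754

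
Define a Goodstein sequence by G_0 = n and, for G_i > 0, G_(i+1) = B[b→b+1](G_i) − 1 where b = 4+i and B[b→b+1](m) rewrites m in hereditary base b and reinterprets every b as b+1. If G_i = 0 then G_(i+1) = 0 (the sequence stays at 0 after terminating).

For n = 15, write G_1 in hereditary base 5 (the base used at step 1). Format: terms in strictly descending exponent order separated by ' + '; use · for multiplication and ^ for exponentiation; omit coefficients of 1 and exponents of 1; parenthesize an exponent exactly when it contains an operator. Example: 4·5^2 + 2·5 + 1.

G_0 = 15. HB_4(15) = 3·4 + 3. Bump = 18. G_1 = 17.
G_1 = 17. HB_5(17) = 3·5 + 2. Bump = 20. G_2 = 19.

3·5 + 2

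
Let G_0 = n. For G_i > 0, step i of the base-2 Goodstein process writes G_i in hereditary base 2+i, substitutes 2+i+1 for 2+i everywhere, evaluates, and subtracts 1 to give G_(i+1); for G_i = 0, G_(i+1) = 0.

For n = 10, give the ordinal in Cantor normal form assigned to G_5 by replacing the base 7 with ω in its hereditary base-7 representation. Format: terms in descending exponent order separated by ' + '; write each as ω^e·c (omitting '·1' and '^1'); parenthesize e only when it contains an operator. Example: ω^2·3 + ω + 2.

ω^ω·5 + ω^5·5 + ω^4·5 + ω^3·5 + ω^2·5 + ω·5 + 4

G_0=10  [base 2] 2^(2 + 1) + 2  →[2↦3]→  3^(3 + 1) + 3 = 84  −1 ⇒ G_1=83
G_1=83  [base 3] 3^(3 + 1) + 2  →[3↦4]→  4^(4 + 1) + 2 = 1026  −1 ⇒ G_2=1025
G_2=1025  [base 4] 4^(4 + 1) + 1  →[4↦5]→  5^(5 + 1) + 1 = 15626  −1 ⇒ G_3=15625
G_3=15625  [base 5] 5^(5 + 1)  →[5↦6]→  6^(6 + 1) = 279936  −1 ⇒ G_4=279935
G_4=279935  [base 6] 5·6^6 + 5·6^5 + 5·6^4 + 5·6^3 + 5·6^2 + 5·6 + 5  →[6↦7]→  5·7^7 + 5·7^5 + 5·7^4 + 5·7^3 + 5·7^2 + 5·7 + 5 = 4215755  −1 ⇒ G_5=4215754
G_5=4215754  [base 7] 5·7^7 + 5·7^5 + 5·7^4 + 5·7^3 + 5·7^2 + 5·7 + 4  →[7↦8]→  5·8^8 + 5·8^5 + 5·8^4 + 5·8^3 + 5·8^2 + 5·8 + 4 = 84073324  −1 ⇒ G_6=84073323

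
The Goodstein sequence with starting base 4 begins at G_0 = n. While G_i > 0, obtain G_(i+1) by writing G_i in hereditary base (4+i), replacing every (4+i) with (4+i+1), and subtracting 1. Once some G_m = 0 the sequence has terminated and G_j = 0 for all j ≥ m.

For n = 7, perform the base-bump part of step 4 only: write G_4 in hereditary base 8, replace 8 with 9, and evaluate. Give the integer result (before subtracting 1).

7

base 4: 7 = 4 + 3; at 5: 5 + 3 = 8; next = 7
base 5: 7 = 5 + 2; at 6: 6 + 2 = 8; next = 7
base 6: 7 = 6 + 1; at 7: 7 + 1 = 8; next = 7
base 7: 7 = 7; at 8: 8 = 8; next = 7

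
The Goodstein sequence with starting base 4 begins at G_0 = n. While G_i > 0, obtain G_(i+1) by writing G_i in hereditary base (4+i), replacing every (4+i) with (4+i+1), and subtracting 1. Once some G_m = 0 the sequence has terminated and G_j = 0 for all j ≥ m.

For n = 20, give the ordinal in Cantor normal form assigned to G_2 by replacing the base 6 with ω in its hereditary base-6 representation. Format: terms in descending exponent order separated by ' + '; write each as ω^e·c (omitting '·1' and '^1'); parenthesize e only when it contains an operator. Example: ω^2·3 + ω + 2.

G_0 = 20. HB_4(20) = 4^2 + 4. Bump = 30. G_1 = 29.
G_1 = 29. HB_5(29) = 5^2 + 4. Bump = 40. G_2 = 39.
G_2 = 39. HB_6(39) = 6^2 + 3. Bump = 52. G_3 = 51.

ω^2 + 3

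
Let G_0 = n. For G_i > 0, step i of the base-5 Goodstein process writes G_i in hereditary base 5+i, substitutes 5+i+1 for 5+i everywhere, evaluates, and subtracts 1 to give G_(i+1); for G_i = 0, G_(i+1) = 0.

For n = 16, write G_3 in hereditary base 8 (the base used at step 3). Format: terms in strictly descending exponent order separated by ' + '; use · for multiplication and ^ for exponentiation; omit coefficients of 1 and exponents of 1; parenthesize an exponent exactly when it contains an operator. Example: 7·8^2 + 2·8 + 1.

2·8 + 5

step 0: 16 = 3·5 + 1; sub 6 for 5: 3·6 + 1; = 19; G_1 = 19−1 = 18
step 1: 18 = 3·6; sub 7 for 6: 3·7; = 21; G_2 = 21−1 = 20
step 2: 20 = 2·7 + 6; sub 8 for 7: 2·8 + 6; = 22; G_3 = 22−1 = 21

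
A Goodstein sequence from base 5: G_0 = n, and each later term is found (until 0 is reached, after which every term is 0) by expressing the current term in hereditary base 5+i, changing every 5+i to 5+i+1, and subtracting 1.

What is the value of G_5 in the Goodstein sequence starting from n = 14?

19

i=0: 14 = 2·5 + 4 (b=5); 5→6: 2·6 + 4 = 16; 16−1 = 15
i=1: 15 = 2·6 + 3 (b=6); 6→7: 2·7 + 3 = 17; 17−1 = 16
i=2: 16 = 2·7 + 2 (b=7); 7→8: 2·8 + 2 = 18; 18−1 = 17
i=3: 17 = 2·8 + 1 (b=8); 8→9: 2·9 + 1 = 19; 19−1 = 18
i=4: 18 = 2·9 (b=9); 9→10: 2·10 = 20; 20−1 = 19
i=5: 19 = 10 + 9 (b=10); 10→11: 11 + 9 = 20; 20−1 = 19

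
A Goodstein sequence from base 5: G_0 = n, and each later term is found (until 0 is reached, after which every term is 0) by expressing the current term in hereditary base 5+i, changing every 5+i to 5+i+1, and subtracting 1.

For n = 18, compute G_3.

(0) 18|_5 = 3·5 + 3 ↦ 3·6 + 3|_6 = 21 ⇒ 20
(1) 20|_6 = 3·6 + 2 ↦ 3·7 + 2|_7 = 23 ⇒ 22
(2) 22|_7 = 3·7 + 1 ↦ 3·8 + 1|_8 = 25 ⇒ 24
(3) 24|_8 = 3·8 ↦ 3·9|_9 = 27 ⇒ 26

24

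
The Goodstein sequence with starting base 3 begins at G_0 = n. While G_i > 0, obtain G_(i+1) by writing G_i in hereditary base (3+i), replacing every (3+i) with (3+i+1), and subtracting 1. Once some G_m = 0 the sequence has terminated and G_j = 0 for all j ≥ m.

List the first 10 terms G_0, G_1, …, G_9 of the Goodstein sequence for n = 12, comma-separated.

G_0=12  [base 3] 3^2 + 3  →[3↦4]→  4^2 + 4 = 20  −1 ⇒ G_1=19
G_1=19  [base 4] 4^2 + 3  →[4↦5]→  5^2 + 3 = 28  −1 ⇒ G_2=27
G_2=27  [base 5] 5^2 + 2  →[5↦6]→  6^2 + 2 = 38  −1 ⇒ G_3=37
G_3=37  [base 6] 6^2 + 1  →[6↦7]→  7^2 + 1 = 50  −1 ⇒ G_4=49
G_4=49  [base 7] 7^2  →[7↦8]→  8^2 = 64  −1 ⇒ G_5=63
G_5=63  [base 8] 7·8 + 7  →[8↦9]→  7·9 + 7 = 70  −1 ⇒ G_6=69
G_6=69  [base 9] 7·9 + 6  →[9↦10]→  7·10 + 6 = 76  −1 ⇒ G_7=75
G_7=75  [base 10] 7·10 + 5  →[10↦11]→  7·11 + 5 = 82  −1 ⇒ G_8=81
G_8=81  [base 11] 7·11 + 4  →[11↦12]→  7·12 + 4 = 88  −1 ⇒ G_9=87

12, 19, 27, 37, 49, 63, 69, 75, 81, 87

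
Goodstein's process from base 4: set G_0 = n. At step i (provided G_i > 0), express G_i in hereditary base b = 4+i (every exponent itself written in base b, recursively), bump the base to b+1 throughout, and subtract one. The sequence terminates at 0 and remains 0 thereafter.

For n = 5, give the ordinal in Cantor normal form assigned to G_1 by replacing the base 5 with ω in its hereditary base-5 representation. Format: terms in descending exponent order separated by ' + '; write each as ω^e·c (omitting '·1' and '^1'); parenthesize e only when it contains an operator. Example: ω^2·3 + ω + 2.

5 —HB4→ 4 + 1 —bump→ 5 + 1 = 6 —(−1)→ 5
5 —HB5→ 5 —bump→ 6 = 6 —(−1)→ 5

ω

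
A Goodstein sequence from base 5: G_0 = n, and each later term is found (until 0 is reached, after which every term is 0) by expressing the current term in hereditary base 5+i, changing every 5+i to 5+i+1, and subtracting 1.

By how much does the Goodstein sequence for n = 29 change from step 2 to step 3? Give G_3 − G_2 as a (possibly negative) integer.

29 —HB5→ 5^2 + 4 —bump→ 6^2 + 4 = 40 —(−1)→ 39
39 —HB6→ 6^2 + 3 —bump→ 7^2 + 3 = 52 —(−1)→ 51
51 —HB7→ 7^2 + 2 —bump→ 8^2 + 2 = 66 —(−1)→ 65

14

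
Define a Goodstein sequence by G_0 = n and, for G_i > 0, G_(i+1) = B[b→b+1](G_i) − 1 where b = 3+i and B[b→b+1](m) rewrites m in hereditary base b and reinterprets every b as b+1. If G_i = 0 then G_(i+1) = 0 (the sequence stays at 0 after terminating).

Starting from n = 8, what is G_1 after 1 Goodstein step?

9

8 —HB3→ 2·3 + 2 —bump→ 2·4 + 2 = 10 —(−1)→ 9
9 —HB4→ 2·4 + 1 —bump→ 2·5 + 1 = 11 —(−1)→ 10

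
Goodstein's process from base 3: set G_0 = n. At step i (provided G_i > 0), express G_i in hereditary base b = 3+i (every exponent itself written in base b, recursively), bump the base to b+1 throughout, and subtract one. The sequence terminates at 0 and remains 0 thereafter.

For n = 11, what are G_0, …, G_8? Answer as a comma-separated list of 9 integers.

11, 17, 25, 35, 39, 43, 47, 51, 55

step 0: 11 = 3^2 + 2; sub 4 for 3: 4^2 + 2; = 18; G_1 = 18−1 = 17
step 1: 17 = 4^2 + 1; sub 5 for 4: 5^2 + 1; = 26; G_2 = 26−1 = 25
step 2: 25 = 5^2; sub 6 for 5: 6^2; = 36; G_3 = 36−1 = 35
step 3: 35 = 5·6 + 5; sub 7 for 6: 5·7 + 5; = 40; G_4 = 40−1 = 39
step 4: 39 = 5·7 + 4; sub 8 for 7: 5·8 + 4; = 44; G_5 = 44−1 = 43
step 5: 43 = 5·8 + 3; sub 9 for 8: 5·9 + 3; = 48; G_6 = 48−1 = 47
step 6: 47 = 5·9 + 2; sub 10 for 9: 5·10 + 2; = 52; G_7 = 52−1 = 51
step 7: 51 = 5·10 + 1; sub 11 for 10: 5·11 + 1; = 56; G_8 = 56−1 = 55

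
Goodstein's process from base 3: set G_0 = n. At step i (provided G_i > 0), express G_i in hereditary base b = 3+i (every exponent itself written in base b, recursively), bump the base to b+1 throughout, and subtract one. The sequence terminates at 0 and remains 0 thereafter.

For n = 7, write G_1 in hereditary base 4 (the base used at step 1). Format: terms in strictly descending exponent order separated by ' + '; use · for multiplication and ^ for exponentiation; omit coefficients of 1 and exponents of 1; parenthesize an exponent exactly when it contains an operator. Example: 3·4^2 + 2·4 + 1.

2·4

base 3: 7 = 2·3 + 1; at 4: 2·4 + 1 = 9; next = 8
base 4: 8 = 2·4; at 5: 2·5 = 10; next = 9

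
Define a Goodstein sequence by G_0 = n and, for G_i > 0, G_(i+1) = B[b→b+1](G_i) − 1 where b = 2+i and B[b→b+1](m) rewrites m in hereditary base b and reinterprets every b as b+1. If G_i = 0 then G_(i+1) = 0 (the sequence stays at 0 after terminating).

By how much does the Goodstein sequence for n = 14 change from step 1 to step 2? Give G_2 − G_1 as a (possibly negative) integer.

1171

base 2: 14 = 2^(2 + 1) + 2^2 + 2; at 3: 3^(3 + 1) + 3^3 + 3 = 111; next = 110
base 3: 110 = 3^(3 + 1) + 3^3 + 2; at 4: 4^(4 + 1) + 4^4 + 2 = 1282; next = 1281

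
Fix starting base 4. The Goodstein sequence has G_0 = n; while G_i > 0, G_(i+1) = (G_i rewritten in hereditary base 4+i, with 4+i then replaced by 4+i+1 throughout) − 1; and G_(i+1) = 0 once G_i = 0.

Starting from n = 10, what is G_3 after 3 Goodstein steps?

13

i=0: 10 = 2·4 + 2 (b=4); 4→5: 2·5 + 2 = 12; 12−1 = 11
i=1: 11 = 2·5 + 1 (b=5); 5→6: 2·6 + 1 = 13; 13−1 = 12
i=2: 12 = 2·6 (b=6); 6→7: 2·7 = 14; 14−1 = 13
i=3: 13 = 7 + 6 (b=7); 7→8: 8 + 6 = 14; 14−1 = 13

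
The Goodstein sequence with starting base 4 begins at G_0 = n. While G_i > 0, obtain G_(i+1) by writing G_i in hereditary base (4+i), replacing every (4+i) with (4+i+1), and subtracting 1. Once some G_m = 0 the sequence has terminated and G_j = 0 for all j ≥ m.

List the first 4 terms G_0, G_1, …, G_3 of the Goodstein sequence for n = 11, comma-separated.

i=0: 11 = 2·4 + 3 (b=4); 4→5: 2·5 + 3 = 13; 13−1 = 12
i=1: 12 = 2·5 + 2 (b=5); 5→6: 2·6 + 2 = 14; 14−1 = 13
i=2: 13 = 2·6 + 1 (b=6); 6→7: 2·7 + 1 = 15; 15−1 = 14

11, 12, 13, 14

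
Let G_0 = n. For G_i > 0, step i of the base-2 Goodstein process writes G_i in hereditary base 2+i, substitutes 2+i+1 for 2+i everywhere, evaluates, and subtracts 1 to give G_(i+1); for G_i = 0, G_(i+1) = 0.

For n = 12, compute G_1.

i=0: 12 = 2^(2 + 1) + 2^2 (b=2); 2→3: 3^(3 + 1) + 3^3 = 108; 108−1 = 107
i=1: 107 = 3^(3 + 1) + 2·3^2 + 2·3 + 2 (b=3); 3→4: 4^(4 + 1) + 2·4^2 + 2·4 + 2 = 1066; 1066−1 = 1065

107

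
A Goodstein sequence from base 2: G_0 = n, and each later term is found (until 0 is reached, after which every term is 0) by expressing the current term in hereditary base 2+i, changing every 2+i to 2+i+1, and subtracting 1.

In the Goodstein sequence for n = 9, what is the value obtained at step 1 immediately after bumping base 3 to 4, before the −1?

G_0 = 9. HB_2(9) = 2^(2 + 1) + 1. Bump = 82. G_1 = 81.
G_1 = 81. HB_3(81) = 3^(3 + 1). Bump = 1024. G_2 = 1023.

1024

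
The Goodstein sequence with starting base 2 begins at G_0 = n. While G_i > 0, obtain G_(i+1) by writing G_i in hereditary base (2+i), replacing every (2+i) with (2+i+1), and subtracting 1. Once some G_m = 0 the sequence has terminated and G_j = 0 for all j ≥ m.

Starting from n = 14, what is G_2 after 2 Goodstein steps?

G_0=14  [base 2] 2^(2 + 1) + 2^2 + 2  →[2↦3]→  3^(3 + 1) + 3^3 + 3 = 111  −1 ⇒ G_1=110
G_1=110  [base 3] 3^(3 + 1) + 3^3 + 2  →[3↦4]→  4^(4 + 1) + 4^4 + 2 = 1282  −1 ⇒ G_2=1281

1281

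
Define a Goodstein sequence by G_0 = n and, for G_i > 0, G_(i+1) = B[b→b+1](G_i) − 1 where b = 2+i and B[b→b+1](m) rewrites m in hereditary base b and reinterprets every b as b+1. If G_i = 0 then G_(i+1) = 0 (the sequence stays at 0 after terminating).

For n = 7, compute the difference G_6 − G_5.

15953672

G_0=7  [base 2] 2^2 + 2 + 1  →[2↦3]→  3^3 + 3 + 1 = 31  −1 ⇒ G_1=30
G_1=30  [base 3] 3^3 + 3  →[3↦4]→  4^4 + 4 = 260  −1 ⇒ G_2=259
G_2=259  [base 4] 4^4 + 3  →[4↦5]→  5^5 + 3 = 3128  −1 ⇒ G_3=3127
G_3=3127  [base 5] 5^5 + 2  →[5↦6]→  6^6 + 2 = 46658  −1 ⇒ G_4=46657
G_4=46657  [base 6] 6^6 + 1  →[6↦7]→  7^7 + 1 = 823544  −1 ⇒ G_5=823543
G_5=823543  [base 7] 7^7  →[7↦8]→  8^8 = 16777216  −1 ⇒ G_6=16777215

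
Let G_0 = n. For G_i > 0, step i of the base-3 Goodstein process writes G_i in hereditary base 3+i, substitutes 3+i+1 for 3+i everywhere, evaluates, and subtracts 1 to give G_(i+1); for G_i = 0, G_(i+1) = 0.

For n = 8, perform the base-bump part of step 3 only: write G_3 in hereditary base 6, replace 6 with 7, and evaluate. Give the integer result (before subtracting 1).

12

[0] 8 ≡ 2·3 + 2 (base 3). Lift 4: 10. −1: 9.
[1] 9 ≡ 2·4 + 1 (base 4). Lift 5: 11. −1: 10.
[2] 10 ≡ 2·5 (base 5). Lift 6: 12. −1: 11.
[3] 11 ≡ 6 + 5 (base 6). Lift 7: 12. −1: 11.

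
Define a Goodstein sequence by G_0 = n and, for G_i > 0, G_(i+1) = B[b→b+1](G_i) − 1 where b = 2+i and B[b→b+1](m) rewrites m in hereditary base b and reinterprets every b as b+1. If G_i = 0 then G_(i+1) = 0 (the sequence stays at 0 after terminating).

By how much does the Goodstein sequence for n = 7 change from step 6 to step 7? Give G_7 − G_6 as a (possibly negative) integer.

G_0 = 7. HB_2(7) = 2^2 + 2 + 1. Bump = 31. G_1 = 30.
G_1 = 30. HB_3(30) = 3^3 + 3. Bump = 260. G_2 = 259.
G_2 = 259. HB_4(259) = 4^4 + 3. Bump = 3128. G_3 = 3127.
G_3 = 3127. HB_5(3127) = 5^5 + 2. Bump = 46658. G_4 = 46657.
G_4 = 46657. HB_6(46657) = 6^6 + 1. Bump = 823544. G_5 = 823543.
G_5 = 823543. HB_7(823543) = 7^7. Bump = 16777216. G_6 = 16777215.
G_6 = 16777215. HB_8(16777215) = 7·8^7 + 7·8^6 + 7·8^5 + 7·8^4 + 7·8^3 + 7·8^2 + 7·8 + 7. Bump = 37665880. G_7 = 37665879.

20888664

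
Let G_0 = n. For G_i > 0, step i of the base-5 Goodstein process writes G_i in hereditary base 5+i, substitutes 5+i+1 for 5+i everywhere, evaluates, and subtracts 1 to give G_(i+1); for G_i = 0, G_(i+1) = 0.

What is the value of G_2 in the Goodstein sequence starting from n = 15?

18

i=0: 15 = 3·5 (b=5); 5→6: 3·6 = 18; 18−1 = 17
i=1: 17 = 2·6 + 5 (b=6); 6→7: 2·7 + 5 = 19; 19−1 = 18
i=2: 18 = 2·7 + 4 (b=7); 7→8: 2·8 + 4 = 20; 20−1 = 19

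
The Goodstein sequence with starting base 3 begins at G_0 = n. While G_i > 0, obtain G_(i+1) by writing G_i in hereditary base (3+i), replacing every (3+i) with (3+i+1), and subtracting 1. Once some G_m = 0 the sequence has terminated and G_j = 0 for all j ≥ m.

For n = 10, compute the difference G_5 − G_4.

base 3: 10 = 3^2 + 1; at 4: 4^2 + 1 = 17; next = 16
base 4: 16 = 4^2; at 5: 5^2 = 25; next = 24
base 5: 24 = 4·5 + 4; at 6: 4·6 + 4 = 28; next = 27
base 6: 27 = 4·6 + 3; at 7: 4·7 + 3 = 31; next = 30
base 7: 30 = 4·7 + 2; at 8: 4·8 + 2 = 34; next = 33

3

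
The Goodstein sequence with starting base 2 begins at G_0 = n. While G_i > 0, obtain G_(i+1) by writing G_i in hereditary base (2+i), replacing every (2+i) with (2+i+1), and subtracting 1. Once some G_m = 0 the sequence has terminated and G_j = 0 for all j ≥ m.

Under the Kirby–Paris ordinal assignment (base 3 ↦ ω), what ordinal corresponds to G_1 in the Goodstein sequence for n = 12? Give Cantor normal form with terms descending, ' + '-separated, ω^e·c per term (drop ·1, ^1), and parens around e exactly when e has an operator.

[0] 12 ≡ 2^(2 + 1) + 2^2 (base 2). Lift 3: 108. −1: 107.
[1] 107 ≡ 3^(3 + 1) + 2·3^2 + 2·3 + 2 (base 3). Lift 4: 1066. −1: 1065.

ω^(ω + 1) + ω^2·2 + ω·2 + 2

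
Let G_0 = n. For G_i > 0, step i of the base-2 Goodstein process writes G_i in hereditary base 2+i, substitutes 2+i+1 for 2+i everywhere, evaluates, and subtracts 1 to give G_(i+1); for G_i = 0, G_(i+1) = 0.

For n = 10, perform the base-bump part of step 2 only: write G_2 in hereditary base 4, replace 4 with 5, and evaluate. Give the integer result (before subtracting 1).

[0] 10 ≡ 2^(2 + 1) + 2 (base 2). Lift 3: 84. −1: 83.
[1] 83 ≡ 3^(3 + 1) + 2 (base 3). Lift 4: 1026. −1: 1025.
[2] 1025 ≡ 4^(4 + 1) + 1 (base 4). Lift 5: 15626. −1: 15625.

15626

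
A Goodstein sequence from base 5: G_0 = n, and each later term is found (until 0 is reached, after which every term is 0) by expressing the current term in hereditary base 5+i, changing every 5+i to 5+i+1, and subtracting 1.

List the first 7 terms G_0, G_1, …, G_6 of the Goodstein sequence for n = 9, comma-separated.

9, 9, 9, 9, 9, 9, 8

9 —HB5→ 5 + 4 —bump→ 6 + 4 = 10 —(−1)→ 9
9 —HB6→ 6 + 3 —bump→ 7 + 3 = 10 —(−1)→ 9
9 —HB7→ 7 + 2 —bump→ 8 + 2 = 10 —(−1)→ 9
9 —HB8→ 8 + 1 —bump→ 9 + 1 = 10 —(−1)→ 9
9 —HB9→ 9 —bump→ 10 = 10 —(−1)→ 9
9 —HB10→ 9 —bump→ 9 = 9 —(−1)→ 8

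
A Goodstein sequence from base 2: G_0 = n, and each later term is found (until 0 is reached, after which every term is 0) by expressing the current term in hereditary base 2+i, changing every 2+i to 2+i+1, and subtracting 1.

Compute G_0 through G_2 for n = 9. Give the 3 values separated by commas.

base 2: 9 = 2^(2 + 1) + 1; at 3: 3^(3 + 1) + 1 = 82; next = 81
base 3: 81 = 3^(3 + 1); at 4: 4^(4 + 1) = 1024; next = 1023

9, 81, 1023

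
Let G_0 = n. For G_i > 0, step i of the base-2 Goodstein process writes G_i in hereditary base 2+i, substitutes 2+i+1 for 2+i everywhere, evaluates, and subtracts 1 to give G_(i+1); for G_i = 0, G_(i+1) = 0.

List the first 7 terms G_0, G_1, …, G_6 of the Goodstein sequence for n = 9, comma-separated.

9, 81, 1023, 9842, 140743, 2471826, 50333399

i=0: 9 = 2^(2 + 1) + 1 (b=2); 2→3: 3^(3 + 1) + 1 = 82; 82−1 = 81
i=1: 81 = 3^(3 + 1) (b=3); 3→4: 4^(4 + 1) = 1024; 1024−1 = 1023
i=2: 1023 = 3·4^4 + 3·4^3 + 3·4^2 + 3·4 + 3 (b=4); 4→5: 3·5^5 + 3·5^3 + 3·5^2 + 3·5 + 3 = 9843; 9843−1 = 9842
i=3: 9842 = 3·5^5 + 3·5^3 + 3·5^2 + 3·5 + 2 (b=5); 5→6: 3·6^6 + 3·6^3 + 3·6^2 + 3·6 + 2 = 140744; 140744−1 = 140743
i=4: 140743 = 3·6^6 + 3·6^3 + 3·6^2 + 3·6 + 1 (b=6); 6→7: 3·7^7 + 3·7^3 + 3·7^2 + 3·7 + 1 = 2471827; 2471827−1 = 2471826
i=5: 2471826 = 3·7^7 + 3·7^3 + 3·7^2 + 3·7 (b=7); 7→8: 3·8^8 + 3·8^3 + 3·8^2 + 3·8 = 50333400; 50333400−1 = 50333399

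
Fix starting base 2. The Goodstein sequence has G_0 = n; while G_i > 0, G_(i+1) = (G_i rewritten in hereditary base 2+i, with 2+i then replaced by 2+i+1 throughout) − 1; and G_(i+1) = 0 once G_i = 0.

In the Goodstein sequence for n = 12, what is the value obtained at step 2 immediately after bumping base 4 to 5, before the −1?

15686

(0) 12|_2 = 2^(2 + 1) + 2^2 ↦ 3^(3 + 1) + 3^3|_3 = 108 ⇒ 107
(1) 107|_3 = 3^(3 + 1) + 2·3^2 + 2·3 + 2 ↦ 4^(4 + 1) + 2·4^2 + 2·4 + 2|_4 = 1066 ⇒ 1065
(2) 1065|_4 = 4^(4 + 1) + 2·4^2 + 2·4 + 1 ↦ 5^(5 + 1) + 2·5^2 + 2·5 + 1|_5 = 15686 ⇒ 15685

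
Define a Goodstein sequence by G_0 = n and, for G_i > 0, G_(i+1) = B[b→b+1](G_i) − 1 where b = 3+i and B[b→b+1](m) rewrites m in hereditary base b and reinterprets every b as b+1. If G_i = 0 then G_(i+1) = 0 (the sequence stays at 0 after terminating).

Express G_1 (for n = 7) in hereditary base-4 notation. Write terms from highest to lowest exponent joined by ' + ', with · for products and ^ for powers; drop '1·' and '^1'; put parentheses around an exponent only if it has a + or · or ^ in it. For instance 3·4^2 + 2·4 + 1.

2·4

[0] 7 ≡ 2·3 + 1 (base 3). Lift 4: 9. −1: 8.
[1] 8 ≡ 2·4 (base 4). Lift 5: 10. −1: 9.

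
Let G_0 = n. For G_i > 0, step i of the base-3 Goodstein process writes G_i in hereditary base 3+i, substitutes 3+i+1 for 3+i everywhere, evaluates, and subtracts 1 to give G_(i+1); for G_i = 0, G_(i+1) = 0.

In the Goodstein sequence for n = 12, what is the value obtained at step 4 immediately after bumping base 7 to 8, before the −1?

64

G_0 = 12. HB_3(12) = 3^2 + 3. Bump = 20. G_1 = 19.
G_1 = 19. HB_4(19) = 4^2 + 3. Bump = 28. G_2 = 27.
G_2 = 27. HB_5(27) = 5^2 + 2. Bump = 38. G_3 = 37.
G_3 = 37. HB_6(37) = 6^2 + 1. Bump = 50. G_4 = 49.
G_4 = 49. HB_7(49) = 7^2. Bump = 64. G_5 = 63.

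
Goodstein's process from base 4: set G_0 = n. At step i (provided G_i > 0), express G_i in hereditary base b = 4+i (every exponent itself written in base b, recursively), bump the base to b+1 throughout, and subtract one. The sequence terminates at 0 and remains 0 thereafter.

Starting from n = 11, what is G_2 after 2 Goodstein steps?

13

11 —HB4→ 2·4 + 3 —bump→ 2·5 + 3 = 13 —(−1)→ 12
12 —HB5→ 2·5 + 2 —bump→ 2·6 + 2 = 14 —(−1)→ 13
13 —HB6→ 2·6 + 1 —bump→ 2·7 + 1 = 15 —(−1)→ 14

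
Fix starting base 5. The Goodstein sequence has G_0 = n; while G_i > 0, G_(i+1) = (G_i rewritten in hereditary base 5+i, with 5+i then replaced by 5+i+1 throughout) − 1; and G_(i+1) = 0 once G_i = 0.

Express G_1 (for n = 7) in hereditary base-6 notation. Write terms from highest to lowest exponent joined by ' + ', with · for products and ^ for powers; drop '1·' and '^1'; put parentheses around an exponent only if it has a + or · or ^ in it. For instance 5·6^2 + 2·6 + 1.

6 + 1

i=0: 7 = 5 + 2 (b=5); 5→6: 6 + 2 = 8; 8−1 = 7
i=1: 7 = 6 + 1 (b=6); 6→7: 7 + 1 = 8; 8−1 = 7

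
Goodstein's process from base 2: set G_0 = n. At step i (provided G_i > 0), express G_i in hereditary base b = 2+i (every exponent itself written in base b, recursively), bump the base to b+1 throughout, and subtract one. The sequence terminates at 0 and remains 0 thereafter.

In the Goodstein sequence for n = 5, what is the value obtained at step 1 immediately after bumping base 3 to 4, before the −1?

step 0: 5 = 2^2 + 1; sub 3 for 2: 3^3 + 1; = 28; G_1 = 28−1 = 27
step 1: 27 = 3^3; sub 4 for 3: 4^4; = 256; G_2 = 256−1 = 255

256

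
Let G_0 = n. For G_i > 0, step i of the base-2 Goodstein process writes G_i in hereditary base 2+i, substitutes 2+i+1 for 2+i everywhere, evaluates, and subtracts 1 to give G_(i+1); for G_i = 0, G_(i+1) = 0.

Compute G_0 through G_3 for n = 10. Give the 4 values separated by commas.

10 —HB2→ 2^(2 + 1) + 2 —bump→ 3^(3 + 1) + 3 = 84 —(−1)→ 83
83 —HB3→ 3^(3 + 1) + 2 —bump→ 4^(4 + 1) + 2 = 1026 —(−1)→ 1025
1025 —HB4→ 4^(4 + 1) + 1 —bump→ 5^(5 + 1) + 1 = 15626 —(−1)→ 15625

10, 83, 1025, 15625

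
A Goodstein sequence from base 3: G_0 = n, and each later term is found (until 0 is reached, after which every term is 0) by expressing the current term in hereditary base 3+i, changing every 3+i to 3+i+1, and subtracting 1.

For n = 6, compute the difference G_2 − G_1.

6 —HB3→ 2·3 —bump→ 2·4 = 8 —(−1)→ 7
7 —HB4→ 4 + 3 —bump→ 5 + 3 = 8 —(−1)→ 7

0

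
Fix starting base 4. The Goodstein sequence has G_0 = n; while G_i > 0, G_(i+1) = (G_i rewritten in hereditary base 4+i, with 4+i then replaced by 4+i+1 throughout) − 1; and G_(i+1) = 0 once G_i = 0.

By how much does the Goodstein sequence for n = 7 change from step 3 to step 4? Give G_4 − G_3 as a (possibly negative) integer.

0

(0) 7|_4 = 4 + 3 ↦ 5 + 3|_5 = 8 ⇒ 7
(1) 7|_5 = 5 + 2 ↦ 6 + 2|_6 = 8 ⇒ 7
(2) 7|_6 = 6 + 1 ↦ 7 + 1|_7 = 8 ⇒ 7
(3) 7|_7 = 7 ↦ 8|_8 = 8 ⇒ 7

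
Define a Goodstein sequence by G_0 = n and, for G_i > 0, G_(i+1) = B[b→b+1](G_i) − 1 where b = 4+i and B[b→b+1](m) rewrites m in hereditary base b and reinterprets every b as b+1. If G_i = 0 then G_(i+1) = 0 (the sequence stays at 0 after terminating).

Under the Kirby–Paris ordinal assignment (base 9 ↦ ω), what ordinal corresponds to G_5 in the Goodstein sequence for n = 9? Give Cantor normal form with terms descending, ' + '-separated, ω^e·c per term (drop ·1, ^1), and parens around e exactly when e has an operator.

i=0: 9 = 2·4 + 1 (b=4); 4→5: 2·5 + 1 = 11; 11−1 = 10
i=1: 10 = 2·5 (b=5); 5→6: 2·6 = 12; 12−1 = 11
i=2: 11 = 6 + 5 (b=6); 6→7: 7 + 5 = 12; 12−1 = 11
i=3: 11 = 7 + 4 (b=7); 7→8: 8 + 4 = 12; 12−1 = 11
i=4: 11 = 8 + 3 (b=8); 8→9: 9 + 3 = 12; 12−1 = 11

ω + 2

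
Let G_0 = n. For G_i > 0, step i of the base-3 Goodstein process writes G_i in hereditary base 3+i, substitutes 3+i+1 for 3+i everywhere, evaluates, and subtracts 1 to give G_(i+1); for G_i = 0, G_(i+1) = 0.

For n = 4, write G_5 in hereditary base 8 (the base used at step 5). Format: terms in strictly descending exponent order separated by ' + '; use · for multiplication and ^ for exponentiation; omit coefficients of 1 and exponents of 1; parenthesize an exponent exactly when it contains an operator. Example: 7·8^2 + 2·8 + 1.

[0] 4 ≡ 3 + 1 (base 3). Lift 4: 5. −1: 4.
[1] 4 ≡ 4 (base 4). Lift 5: 5. −1: 4.
[2] 4 ≡ 4 (base 5). Lift 6: 4. −1: 3.
[3] 3 ≡ 3 (base 6). Lift 7: 3. −1: 2.
[4] 2 ≡ 2 (base 7). Lift 8: 2. −1: 1.
[5] 1 ≡ 1 (base 8). Lift 9: 1. −1: 0.

1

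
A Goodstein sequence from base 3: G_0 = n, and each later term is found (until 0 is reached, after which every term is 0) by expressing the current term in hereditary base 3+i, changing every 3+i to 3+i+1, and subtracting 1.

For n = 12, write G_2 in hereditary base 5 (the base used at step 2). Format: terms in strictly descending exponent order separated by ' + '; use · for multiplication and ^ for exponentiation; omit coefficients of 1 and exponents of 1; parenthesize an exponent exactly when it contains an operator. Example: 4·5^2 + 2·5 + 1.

G_0 = 12. HB_3(12) = 3^2 + 3. Bump = 20. G_1 = 19.
G_1 = 19. HB_4(19) = 4^2 + 3. Bump = 28. G_2 = 27.
G_2 = 27. HB_5(27) = 5^2 + 2. Bump = 38. G_3 = 37.

5^2 + 2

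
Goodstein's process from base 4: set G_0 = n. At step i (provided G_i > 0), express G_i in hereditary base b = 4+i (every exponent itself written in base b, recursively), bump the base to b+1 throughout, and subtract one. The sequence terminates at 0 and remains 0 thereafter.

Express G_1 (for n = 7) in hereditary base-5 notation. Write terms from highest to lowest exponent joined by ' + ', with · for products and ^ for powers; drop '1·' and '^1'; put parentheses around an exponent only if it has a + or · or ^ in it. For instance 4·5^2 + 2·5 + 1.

(0) 7|_4 = 4 + 3 ↦ 5 + 3|_5 = 8 ⇒ 7
(1) 7|_5 = 5 + 2 ↦ 6 + 2|_6 = 8 ⇒ 7

5 + 2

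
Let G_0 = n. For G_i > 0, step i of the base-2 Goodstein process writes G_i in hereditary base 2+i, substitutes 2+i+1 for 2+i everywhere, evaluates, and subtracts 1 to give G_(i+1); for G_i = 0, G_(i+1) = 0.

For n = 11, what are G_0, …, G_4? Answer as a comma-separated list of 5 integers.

11, 84, 1027, 15627, 279937

G_0=11  [base 2] 2^(2 + 1) + 2 + 1  →[2↦3]→  3^(3 + 1) + 3 + 1 = 85  −1 ⇒ G_1=84
G_1=84  [base 3] 3^(3 + 1) + 3  →[3↦4]→  4^(4 + 1) + 4 = 1028  −1 ⇒ G_2=1027
G_2=1027  [base 4] 4^(4 + 1) + 3  →[4↦5]→  5^(5 + 1) + 3 = 15628  −1 ⇒ G_3=15627
G_3=15627  [base 5] 5^(5 + 1) + 2  →[5↦6]→  6^(6 + 1) + 2 = 279938  −1 ⇒ G_4=279937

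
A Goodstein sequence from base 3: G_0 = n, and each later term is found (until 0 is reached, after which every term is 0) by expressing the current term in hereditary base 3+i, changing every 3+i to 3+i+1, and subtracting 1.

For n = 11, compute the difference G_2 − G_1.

G_0 = 11. HB_3(11) = 3^2 + 2. Bump = 18. G_1 = 17.
G_1 = 17. HB_4(17) = 4^2 + 1. Bump = 26. G_2 = 25.

8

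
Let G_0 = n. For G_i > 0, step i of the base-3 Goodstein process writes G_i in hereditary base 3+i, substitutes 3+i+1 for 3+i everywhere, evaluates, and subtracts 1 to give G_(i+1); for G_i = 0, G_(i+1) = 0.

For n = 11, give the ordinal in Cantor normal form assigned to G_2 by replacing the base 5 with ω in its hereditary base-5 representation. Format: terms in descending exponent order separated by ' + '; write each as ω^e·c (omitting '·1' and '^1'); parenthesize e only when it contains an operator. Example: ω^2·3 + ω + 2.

base 3: 11 = 3^2 + 2; at 4: 4^2 + 2 = 18; next = 17
base 4: 17 = 4^2 + 1; at 5: 5^2 + 1 = 26; next = 25
base 5: 25 = 5^2; at 6: 6^2 = 36; next = 35

ω^2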